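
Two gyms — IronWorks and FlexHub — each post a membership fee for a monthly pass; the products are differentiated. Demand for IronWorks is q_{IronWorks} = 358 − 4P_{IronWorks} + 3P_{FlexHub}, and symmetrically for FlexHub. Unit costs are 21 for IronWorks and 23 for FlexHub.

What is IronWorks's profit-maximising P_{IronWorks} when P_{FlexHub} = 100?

IronWorks's profit: π = (P_{IronWorks} − 21)(358 − 4P_{IronWorks} + 3P_{FlexHub}).
∂π/∂P_{IronWorks} = 442 − 8P_{IronWorks} + 3P_{FlexHub} = 0 ⇒ P_{IronWorks} = 55.25 + 0.375P_{FlexHub}.
At P_{FlexHub} = 100: P_{IronWorks} = 55.25 + 0.375·100 = 92.75.

92.75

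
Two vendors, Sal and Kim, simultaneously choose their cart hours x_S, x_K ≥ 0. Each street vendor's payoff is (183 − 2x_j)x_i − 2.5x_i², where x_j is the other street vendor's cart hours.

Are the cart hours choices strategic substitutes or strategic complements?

Sal's payoff is (183 − 2x_K)x_S − 2.5x_S².
∂π/∂x_S = 183 − 2x_K − 5x_S = 0, so x_S = 36.6 − 0.4x_K.
The best-response slope dx_S/dx_K = −0.4 < 0: the reaction function is downward-sloping, so the choices are strategic substitutes.

strategic substitutes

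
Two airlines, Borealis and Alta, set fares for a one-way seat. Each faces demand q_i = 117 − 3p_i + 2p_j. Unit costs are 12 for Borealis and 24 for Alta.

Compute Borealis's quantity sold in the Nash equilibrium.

Borealis's profit: π = (p_{Borealis} − 12)(117 − 3p_{Borealis} + 2p_{Alta}).
∂π/∂p_{Borealis} = 153 − 6p_{Borealis} + 2p_{Alta} = 0 ⇒ p_{Borealis} = 25.5 + (1/3)p_{Alta}.
Similarly p_{Alta} = 31.5 + (1/3)p_{Borealis}.
Solving the two reaction functions simultaneously: (1 − (1/3)(1/3))p_{Borealis} = 25.5 + (1/3)·31.5, so (8/9)p_{Borealis} = 36 and p_{Borealis} = 40.5.
Then p_{Alta} = 31.5 + (1/3)·40.5 = 45.
q_{Borealis} = 117 − 3·40.5 + 2·45 = 85.5.

85.5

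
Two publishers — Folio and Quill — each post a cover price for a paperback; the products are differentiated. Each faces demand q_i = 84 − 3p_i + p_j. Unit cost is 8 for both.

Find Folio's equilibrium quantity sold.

40.8

Folio's profit: π = (p_{Folio} − 8)(84 − 3p_{Folio} + p_{Quill}).
∂π/∂p_{Folio} = 108 − 6p_{Folio} + p_{Quill} = 0 ⇒ p_{Folio} = 18 + (1/6)p_{Quill}.
Setting p_{Folio} = p_{Quill} in the reaction function: p_{Folio} = 18 + (1/6)p_{Folio}, so p_{Folio} = 18 / (5/6) = 21.6.
q_{Folio} = 84 − 3·21.6 + 21.6 = 40.8.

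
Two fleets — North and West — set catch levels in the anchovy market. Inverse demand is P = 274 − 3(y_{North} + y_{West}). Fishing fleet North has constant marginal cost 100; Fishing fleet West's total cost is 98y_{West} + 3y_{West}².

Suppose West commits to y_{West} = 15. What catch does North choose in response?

Fishing fleet North's profit: π = y_{North}(274 − 3(y_{North} + y_{West})) − 100y_{North}.
∂π/∂y_{North} = 174 − 6y_{North} − 3y_{West} = 0, so y_{North} = 29 − 0.5y_{West}.
At y_{West} = 15: y_{North} = 29 − 0.5·15 = 21.5.

21.5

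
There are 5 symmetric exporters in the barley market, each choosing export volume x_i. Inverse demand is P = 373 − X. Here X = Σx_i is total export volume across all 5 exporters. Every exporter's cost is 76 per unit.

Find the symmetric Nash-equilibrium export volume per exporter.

49.5

A representative exporter's profit is π_i = x_i(373 − X) − 76x_i, with X = x_i + Σ_{j≠i} x_j.
First-order condition: 297 − 2x_i − Σ_{j≠i} x_j = 0.
Imposing symmetry (x_j = x for all j) turns Σ_{j≠i} x_j into 4x, so 297 = 6x and x = 49.5.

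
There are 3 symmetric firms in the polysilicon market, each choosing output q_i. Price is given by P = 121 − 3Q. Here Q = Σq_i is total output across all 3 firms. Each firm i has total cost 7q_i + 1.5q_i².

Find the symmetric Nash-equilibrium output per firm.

7.6

A representative firm's profit is π_i = q_i(121 − 3Q) − 7q_i − 1.5q_i², with Q = q_i + Σ_{j≠i} q_j.
First-order condition: 114 − 9q_i − 3Σ_{j≠i} q_j = 0.
In a symmetric equilibrium every firm chooses the same q, so Σ_{j≠i} q_j = 2q. The condition becomes 114 − 15q = 0, giving q = 114/15 = 7.6.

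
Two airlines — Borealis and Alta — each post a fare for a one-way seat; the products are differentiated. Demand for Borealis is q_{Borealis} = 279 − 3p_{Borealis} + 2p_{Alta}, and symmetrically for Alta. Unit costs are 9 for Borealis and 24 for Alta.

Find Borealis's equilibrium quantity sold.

Borealis's profit: π = (p_{Borealis} − 9)(279 − 3p_{Borealis} + 2p_{Alta}).
∂π/∂p_{Borealis} = 306 − 6p_{Borealis} + 2p_{Alta} = 0 ⇒ p_{Borealis} = 51 + (1/3)p_{Alta}.
Similarly p_{Alta} = 58.5 + (1/3)p_{Borealis}.
Solving the two reaction functions simultaneously: (1 − (1/3)(1/3))p_{Borealis} = 51 + (1/3)·58.5, so (8/9)p_{Borealis} = 70.5 and p_{Borealis} = 79.3125.
Then p_{Alta} = 58.5 + (1/3)·79.3125 = 84.9375.
q_{Borealis} = 279 − 3·79.3125 + 2·84.9375 = 210.9375.

210.9375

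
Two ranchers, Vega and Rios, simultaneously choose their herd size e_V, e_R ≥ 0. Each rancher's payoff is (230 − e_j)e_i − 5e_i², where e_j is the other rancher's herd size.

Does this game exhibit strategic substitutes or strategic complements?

Vega's payoff is (230 − e_R)e_V − 5e_V².
∂π/∂e_V = 230 − e_R − 10e_V = 0, so e_V = 23 − 0.1e_R.
The best-response slope de_V/de_R = −0.1 < 0: the reaction function is downward-sloping, so the choices are strategic substitutes.

strategic substitutes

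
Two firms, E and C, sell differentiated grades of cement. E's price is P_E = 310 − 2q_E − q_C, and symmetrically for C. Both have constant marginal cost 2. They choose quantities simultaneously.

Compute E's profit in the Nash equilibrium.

Firm E's profit: π = q_E(310 − 2q_E − q_C) − 2q_E.
∂π/∂q_E = 308 − 4q_E − q_C = 0 ⇒ q_E = 77 − 0.25q_C.
Setting q_E = q_C in the reaction function: q_E = 77 − 0.25q_E, so q_E = 77 / 1.25 = 61.6.
P_E = 310 − 2·61.6 − 61.6 = 125.2.
Profit = (125.2 − 2)·61.6 = 7589.12.

7589.12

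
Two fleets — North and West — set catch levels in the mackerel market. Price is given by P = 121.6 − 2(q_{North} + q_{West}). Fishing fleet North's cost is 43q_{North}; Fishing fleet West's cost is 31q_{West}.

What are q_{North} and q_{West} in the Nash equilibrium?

Fishing fleet North's profit: π = q_{North}(121.6 − 2(q_{North} + q_{West})) − 43q_{North}.
∂π/∂q_{North} = 78.6 − 4q_{North} − 2q_{West} = 0, so q_{North} = 19.65 − 0.5q_{West}.
By the same steps for West: q_{West} = 22.65 − 0.5q_{North}.
Substituting the second reaction function into the first: q_{North} = 19.65 − 0.5(22.65 − 0.5q_{North}), which gives 0.75q_{North} = 8.325 ⇒ q_{North} = 11.1.
Then q_{West} = 22.65 − 0.5·11.1 = 17.1.

11.1, 17.1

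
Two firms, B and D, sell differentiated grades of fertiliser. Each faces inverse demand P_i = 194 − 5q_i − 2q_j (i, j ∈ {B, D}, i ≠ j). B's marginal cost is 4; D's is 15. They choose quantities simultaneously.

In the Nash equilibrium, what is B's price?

Firm B's profit: π = q_B(194 − 5q_B − 2q_D) − 4q_B.
∂π/∂q_B = 190 − 10q_B − 2q_D = 0 ⇒ q_B = 19 − 0.2q_D.
Similarly q_D = 17.9 − 0.2q_B.
Plugging q_D into B's best response: q_B = 19 − 0.2(17.9 − 0.2q_B) ⇒ 0.96q_B = 15.42, so q_B = 16.0625.
Then q_D = 17.9 − 0.2·16.0625 = 14.6875.
P_B = 194 − 5·16.0625 − 2·14.6875 = 84.3125.

84.3125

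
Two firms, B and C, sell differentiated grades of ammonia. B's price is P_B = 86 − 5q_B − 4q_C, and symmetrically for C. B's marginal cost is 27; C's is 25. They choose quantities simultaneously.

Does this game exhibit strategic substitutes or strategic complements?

Firm B's profit: π = q_B(86 − 5q_B − 4q_C) − 27q_B.
∂π/∂q_B = 59 − 10q_B − 4q_C = 0 ⇒ q_B = 5.9 − 0.4q_C.
The best-response slope dq_B/dq_C = −0.4 < 0: the reaction function is downward-sloping, so the choices are strategic substitutes.

strategic substitutes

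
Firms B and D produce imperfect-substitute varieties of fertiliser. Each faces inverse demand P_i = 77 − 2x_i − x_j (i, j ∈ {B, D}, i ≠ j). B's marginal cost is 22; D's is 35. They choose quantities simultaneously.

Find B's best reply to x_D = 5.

12.5

Firm B's profit: π = x_B(77 − 2x_B − x_D) − 22x_B.
∂π/∂x_B = 55 − 4x_B − x_D = 0 ⇒ x_B = 13.75 − 0.25x_D.
At x_D = 5: x_B = 13.75 − 0.25·5 = 12.5.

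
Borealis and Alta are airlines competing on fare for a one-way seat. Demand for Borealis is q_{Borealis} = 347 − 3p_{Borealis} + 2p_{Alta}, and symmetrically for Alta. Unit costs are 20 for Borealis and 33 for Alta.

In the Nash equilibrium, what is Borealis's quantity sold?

252.5625

Borealis's profit: π = (p_{Borealis} − 20)(347 − 3p_{Borealis} + 2p_{Alta}).
∂π/∂p_{Borealis} = 407 − 6p_{Borealis} + 2p_{Alta} = 0 ⇒ p_{Borealis} = 407/6 + (1/3)p_{Alta}.
Similarly p_{Alta} = 223/3 + (1/3)p_{Borealis}.
Plugging p_{Alta} into Borealis's best response: p_{Borealis} = 407/6 + (1/3)(223/3 + (1/3)p_{Borealis}) ⇒ (8/9)p_{Borealis} = 1667/18, so p_{Borealis} = 104.1875.
Then p_{Alta} = 223/3 + (1/3)·104.1875 = 109.0625.
q_{Borealis} = 347 − 3·104.1875 + 2·109.0625 = 252.5625.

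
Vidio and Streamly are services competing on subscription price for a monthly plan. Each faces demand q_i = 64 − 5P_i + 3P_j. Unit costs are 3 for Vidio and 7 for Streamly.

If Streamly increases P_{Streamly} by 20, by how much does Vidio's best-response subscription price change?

6

Vidio's profit: π = (P_{Vidio} − 3)(64 − 5P_{Vidio} + 3P_{Streamly}).
∂π/∂P_{Vidio} = 79 − 10P_{Vidio} + 3P_{Streamly} = 0 ⇒ P_{Vidio} = 7.9 + 0.3P_{Streamly}.
The reaction-function slope is 0.3, so a 20-unit rise in P_{Streamly} moves P_{Vidio} by 0.3 × 20 = 6. Vidio's best response rises — the actions are strategic complements.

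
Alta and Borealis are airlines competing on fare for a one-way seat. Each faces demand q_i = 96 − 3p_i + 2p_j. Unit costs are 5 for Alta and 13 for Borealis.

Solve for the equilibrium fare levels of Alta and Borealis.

29.25, 32.25

Alta's profit: π = (p_{Alta} − 5)(96 − 3p_{Alta} + 2p_{Borealis}).
∂π/∂p_{Alta} = 111 − 6p_{Alta} + 2p_{Borealis} = 0 ⇒ p_{Alta} = 18.5 + (1/3)p_{Borealis}.
Similarly p_{Borealis} = 22.5 + (1/3)p_{Alta}.
Plugging p_{Borealis} into Alta's best response: p_{Alta} = 18.5 + (1/3)(22.5 + (1/3)p_{Alta}) ⇒ (8/9)p_{Alta} = 26, so p_{Alta} = 29.25.
Then p_{Borealis} = 22.5 + (1/3)·29.25 = 32.25.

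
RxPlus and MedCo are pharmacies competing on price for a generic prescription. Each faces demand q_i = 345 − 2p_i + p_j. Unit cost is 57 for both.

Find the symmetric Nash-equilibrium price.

RxPlus's profit: π = (p_{RxPlus} − 57)(345 − 2p_{RxPlus} + p_{MedCo}).
∂π/∂p_{RxPlus} = 459 − 4p_{RxPlus} + p_{MedCo} = 0 ⇒ p_{RxPlus} = 114.75 + 0.25p_{MedCo}.
By symmetry p_{MedCo} = p_{RxPlus}; substituting into the reaction function, 0.75p_{RxPlus} = 114.75 and p_{RxPlus} = 153.

153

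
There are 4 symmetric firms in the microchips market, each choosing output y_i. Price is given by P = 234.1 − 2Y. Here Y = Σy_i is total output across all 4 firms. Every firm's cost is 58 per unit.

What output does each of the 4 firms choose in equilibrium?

17.61

A representative firm's profit is π_i = y_i(234.1 − 2Y) − 58y_i, with Y = y_i + Σ_{j≠i} y_j.
First-order condition: 176.1 − 4y_i − 2Σ_{j≠i} y_j = 0.
In a symmetric equilibrium every firm chooses the same y, so Σ_{j≠i} y_j = 3y. The condition becomes 176.1 − 10y = 0, giving y = 176.1/10 = 17.61.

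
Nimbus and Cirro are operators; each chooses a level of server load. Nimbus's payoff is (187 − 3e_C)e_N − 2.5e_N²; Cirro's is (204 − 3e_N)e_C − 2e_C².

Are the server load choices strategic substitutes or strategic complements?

strategic substitutes

Expanding Nimbus's payoff: 187e_N − 3e_Ce_N − 2.5e_N².
∂π/∂e_N = 187 − 3e_C − 5e_N = 0, so e_N = 37.4 − 0.6e_C.
The best-response slope de_N/de_C = −0.6 < 0: the reaction function is downward-sloping, so the choices are strategic substitutes.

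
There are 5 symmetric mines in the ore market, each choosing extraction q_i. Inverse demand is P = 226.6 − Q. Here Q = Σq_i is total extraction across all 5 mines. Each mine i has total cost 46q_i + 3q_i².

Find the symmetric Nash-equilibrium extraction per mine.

15.05

A representative mine's profit is π_i = q_i(226.6 − Q) − 46q_i − 3q_i², with Q = q_i + Σ_{j≠i} q_j.
First-order condition: 180.6 − 8q_i − Σ_{j≠i} q_j = 0.
In a symmetric equilibrium every mine chooses the same q, so Σ_{j≠i} q_j = 4q. The condition becomes 180.6 − 12q = 0, giving q = 180.6/12 = 15.05.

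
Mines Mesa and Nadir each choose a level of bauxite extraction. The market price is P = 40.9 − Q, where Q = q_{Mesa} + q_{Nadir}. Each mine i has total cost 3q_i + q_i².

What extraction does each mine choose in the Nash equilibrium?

7.58

Mine Mesa's profit: π = q_{Mesa}(40.9 − (q_{Mesa} + q_{Nadir})) − 3q_{Mesa} − q_{Mesa}².
∂π/∂q_{Mesa} = 37.9 − 4q_{Mesa} − q_{Nadir} = 0, so q_{Mesa} = 9.475 − 0.25q_{Nadir}.
The game is symmetric, so in equilibrium q_{Nadir} = q_{Mesa}: the reaction function gives 1.25q_{Mesa} = 9.475, hence q_{Mesa} = 7.58.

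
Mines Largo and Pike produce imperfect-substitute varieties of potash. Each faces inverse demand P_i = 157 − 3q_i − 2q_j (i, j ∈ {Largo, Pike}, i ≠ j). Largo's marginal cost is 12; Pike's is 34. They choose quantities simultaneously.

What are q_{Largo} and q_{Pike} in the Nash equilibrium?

19.5, 14

Mine Largo's profit: π = q_{Largo}(157 − 3q_{Largo} − 2q_{Pike}) − 12q_{Largo}.
∂π/∂q_{Largo} = 145 − 6q_{Largo} − 2q_{Pike} = 0 ⇒ q_{Largo} = 145/6 − (1/3)q_{Pike}.
Similarly q_{Pike} = 20.5 − (1/3)q_{Largo}.
Substituting the second reaction function into the first: q_{Largo} = 145/6 − (1/3)(20.5 − (1/3)q_{Largo}), which gives (8/9)q_{Largo} = 52/3 ⇒ q_{Largo} = 19.5.
Then q_{Pike} = 20.5 − (1/3)·19.5 = 14.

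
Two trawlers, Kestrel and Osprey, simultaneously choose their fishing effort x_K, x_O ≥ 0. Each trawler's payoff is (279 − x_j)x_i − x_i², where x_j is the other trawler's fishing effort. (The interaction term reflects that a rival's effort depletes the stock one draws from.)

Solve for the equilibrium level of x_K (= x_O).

Kestrel's payoff is (279 − x_O)x_K − x_K².
∂π/∂x_K = 279 − x_O − 2x_K = 0, so x_K = 139.5 − 0.5x_O.
By symmetry x_O = x_K; substituting into the reaction function, 1.5x_K = 139.5 and x_K = 93.

93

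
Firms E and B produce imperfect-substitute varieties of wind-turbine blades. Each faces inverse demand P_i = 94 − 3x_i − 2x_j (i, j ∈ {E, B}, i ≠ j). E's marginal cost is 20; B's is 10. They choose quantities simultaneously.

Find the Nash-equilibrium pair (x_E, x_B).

Firm E's profit: π = x_E(94 − 3x_E − 2x_B) − 20x_E.
∂π/∂x_E = 74 − 6x_E − 2x_B = 0 ⇒ x_E = 37/3 − (1/3)x_B.
Similarly x_B = 14 − (1/3)x_E.
Substituting the second reaction function into the first: x_E = 37/3 − (1/3)(14 − (1/3)x_E), which gives (8/9)x_E = 23/3 ⇒ x_E = 8.625.
Then x_B = 14 − (1/3)·8.625 = 11.125.

8.625, 11.125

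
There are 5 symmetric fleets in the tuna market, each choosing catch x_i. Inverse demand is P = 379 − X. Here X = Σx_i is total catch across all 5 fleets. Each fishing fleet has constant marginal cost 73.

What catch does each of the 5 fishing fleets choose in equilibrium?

A representative fishing fleet's profit is π_i = x_i(379 − X) − 73x_i, with X = x_i + Σ_{j≠i} x_j.
First-order condition: 306 − 2x_i − Σ_{j≠i} x_j = 0.
Imposing symmetry (x_j = x for all j) turns Σ_{j≠i} x_j into 4x, so 306 = 6x and x = 51.

51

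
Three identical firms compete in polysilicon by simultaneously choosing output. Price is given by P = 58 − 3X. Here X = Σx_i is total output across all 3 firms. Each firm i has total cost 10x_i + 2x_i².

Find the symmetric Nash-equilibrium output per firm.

3

A representative firm's profit is π_i = x_i(58 − 3X) − 10x_i − 2x_i², with X = x_i + Σ_{j≠i} x_j.
First-order condition: 48 − 10x_i − 3Σ_{j≠i} x_j = 0.
In a symmetric equilibrium every firm chooses the same x, so Σ_{j≠i} x_j = 2x. The condition becomes 48 − 16x = 0, giving x = 48/16 = 3.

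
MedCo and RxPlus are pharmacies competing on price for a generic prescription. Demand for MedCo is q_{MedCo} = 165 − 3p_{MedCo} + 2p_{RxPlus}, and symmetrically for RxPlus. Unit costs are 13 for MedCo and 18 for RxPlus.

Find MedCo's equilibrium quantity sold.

116.8125

MedCo's profit: π = (p_{MedCo} − 13)(165 − 3p_{MedCo} + 2p_{RxPlus}).
∂π/∂p_{MedCo} = 204 − 6p_{MedCo} + 2p_{RxPlus} = 0 ⇒ p_{MedCo} = 34 + (1/3)p_{RxPlus}.
Similarly p_{RxPlus} = 36.5 + (1/3)p_{MedCo}.
Plugging p_{RxPlus} into MedCo's best response: p_{MedCo} = 34 + (1/3)(36.5 + (1/3)p_{MedCo}) ⇒ (8/9)p_{MedCo} = 277/6, so p_{MedCo} = 51.9375.
Then p_{RxPlus} = 36.5 + (1/3)·51.9375 = 53.8125.
q_{MedCo} = 165 − 3·51.9375 + 2·53.8125 = 116.8125.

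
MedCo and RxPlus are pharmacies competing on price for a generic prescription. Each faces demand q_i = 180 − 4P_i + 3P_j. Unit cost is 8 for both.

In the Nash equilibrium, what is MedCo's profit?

MedCo's profit: π = (P_{MedCo} − 8)(180 − 4P_{MedCo} + 3P_{RxPlus}).
∂π/∂P_{MedCo} = 212 − 8P_{MedCo} + 3P_{RxPlus} = 0 ⇒ P_{MedCo} = 26.5 + 0.375P_{RxPlus}.
Setting P_{MedCo} = P_{RxPlus} in the reaction function: P_{MedCo} = 26.5 + 0.375P_{MedCo}, so P_{MedCo} = 26.5 / 0.625 = 42.4.
q_{MedCo} = 180 − 4·42.4 + 3·42.4 = 137.6.
Profit = (42.4 − 8)·137.6 = 4733.44.

4733.44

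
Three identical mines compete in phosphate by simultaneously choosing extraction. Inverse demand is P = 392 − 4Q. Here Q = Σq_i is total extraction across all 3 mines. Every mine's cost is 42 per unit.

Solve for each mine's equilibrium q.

21.875

A representative mine's profit is π_i = q_i(392 − 4Q) − 42q_i, with Q = q_i + Σ_{j≠i} q_j.
First-order condition: 350 − 8q_i − 4Σ_{j≠i} q_j = 0.
Imposing symmetry (q_j = q for all j) turns Σ_{j≠i} q_j into 2q, so 350 = 16q and q = 21.875.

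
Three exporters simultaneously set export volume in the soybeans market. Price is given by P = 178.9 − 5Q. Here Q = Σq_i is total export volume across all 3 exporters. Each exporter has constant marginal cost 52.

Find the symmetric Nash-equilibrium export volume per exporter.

A representative exporter's profit is π_i = q_i(178.9 − 5Q) − 52q_i, with Q = q_i + Σ_{j≠i} q_j.
First-order condition: 126.9 − 10q_i − 5Σ_{j≠i} q_j = 0.
In a symmetric equilibrium every exporter chooses the same q, so Σ_{j≠i} q_j = 2q. The condition becomes 126.9 − 20q = 0, giving q = 126.9/20 = 6.345.

6.345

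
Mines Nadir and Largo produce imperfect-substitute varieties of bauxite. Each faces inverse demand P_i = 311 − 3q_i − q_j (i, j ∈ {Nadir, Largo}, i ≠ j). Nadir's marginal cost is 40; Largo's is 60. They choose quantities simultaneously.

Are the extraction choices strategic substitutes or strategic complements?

Mine Nadir's profit: π = q_{Nadir}(311 − 3q_{Nadir} − q_{Largo}) − 40q_{Nadir}.
∂π/∂q_{Nadir} = 271 − 6q_{Nadir} − q_{Largo} = 0 ⇒ q_{Nadir} = 271/6 − (1/6)q_{Largo}.
The best-response slope dq_{Nadir}/dq_{Largo} = −1/6 < 0: the reaction function is downward-sloping, so the choices are strategic substitutes.

strategic substitutes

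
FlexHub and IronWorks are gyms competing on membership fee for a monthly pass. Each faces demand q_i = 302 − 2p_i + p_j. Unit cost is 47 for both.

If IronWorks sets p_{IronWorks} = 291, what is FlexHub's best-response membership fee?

171.75

FlexHub's profit: π = (p_{FlexHub} − 47)(302 − 2p_{FlexHub} + p_{IronWorks}).
∂π/∂p_{FlexHub} = 396 − 4p_{FlexHub} + p_{IronWorks} = 0 ⇒ p_{FlexHub} = 99 + 0.25p_{IronWorks}.
At p_{IronWorks} = 291: p_{FlexHub} = 99 + 0.25·291 = 171.75.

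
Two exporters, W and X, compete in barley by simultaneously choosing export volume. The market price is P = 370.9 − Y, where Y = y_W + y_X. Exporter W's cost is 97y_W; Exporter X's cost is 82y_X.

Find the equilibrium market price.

183.3

Exporter W's profit: π = y_W(370.9 − (y_W + y_X)) − 97y_W.
∂π/∂y_W = 273.9 − 2y_W − y_X = 0, so y_W = 136.95 − 0.5y_X.
By the same steps for X: y_X = 144.45 − 0.5y_W.
Plugging y_X into W's best response: y_W = 136.95 − 0.5(144.45 − 0.5y_W) ⇒ 0.75y_W = 64.725, so y_W = 86.3.
Then y_X = 144.45 − 0.5·86.3 = 101.3.
Equilibrium price: P = 370.9 − 187.6 = 183.3.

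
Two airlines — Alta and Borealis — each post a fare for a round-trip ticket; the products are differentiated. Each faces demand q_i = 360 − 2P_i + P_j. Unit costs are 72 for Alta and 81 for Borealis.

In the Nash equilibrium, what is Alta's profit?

18895.68

Alta's profit: π = (P_{Alta} − 72)(360 − 2P_{Alta} + P_{Borealis}).
∂π/∂P_{Alta} = 504 − 4P_{Alta} + P_{Borealis} = 0 ⇒ P_{Alta} = 126 + 0.25P_{Borealis}.
Similarly P_{Borealis} = 130.5 + 0.25P_{Alta}.
Substituting the second reaction function into the first: P_{Alta} = 126 + 0.25(130.5 + 0.25P_{Alta}), which gives 0.9375P_{Alta} = 158.625 ⇒ P_{Alta} = 169.2.
Then P_{Borealis} = 130.5 + 0.25·169.2 = 172.8.
q_{Alta} = 360 − 2·169.2 + 172.8 = 194.4.
Profit = (169.2 − 72)·194.4 = 18895.68.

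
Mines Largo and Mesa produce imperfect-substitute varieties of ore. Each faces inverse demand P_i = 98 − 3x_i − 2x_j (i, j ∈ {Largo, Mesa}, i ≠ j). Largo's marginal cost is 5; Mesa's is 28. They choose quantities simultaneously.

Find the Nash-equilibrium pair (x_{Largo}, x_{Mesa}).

13.0625, 7.3125

Mine Largo's profit: π = x_{Largo}(98 − 3x_{Largo} − 2x_{Mesa}) − 5x_{Largo}.
∂π/∂x_{Largo} = 93 − 6x_{Largo} − 2x_{Mesa} = 0 ⇒ x_{Largo} = 15.5 − (1/3)x_{Mesa}.
Similarly x_{Mesa} = 35/3 − (1/3)x_{Largo}.
Plugging x_{Mesa} into Largo's best response: x_{Largo} = 15.5 − (1/3)(35/3 − (1/3)x_{Largo}) ⇒ (8/9)x_{Largo} = 209/18, so x_{Largo} = 13.0625.
Then x_{Mesa} = 35/3 − (1/3)·13.0625 = 7.3125.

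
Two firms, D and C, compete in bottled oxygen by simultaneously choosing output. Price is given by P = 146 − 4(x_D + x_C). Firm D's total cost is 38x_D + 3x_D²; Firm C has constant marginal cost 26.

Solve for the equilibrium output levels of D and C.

4, 13

Firm D's profit: π = x_D(146 − 4(x_D + x_C)) − 38x_D − 3x_D².
∂π/∂x_D = 108 − 14x_D − 4x_C = 0, so x_D = 54/7 − (2/7)x_C.
For C: ∂π/∂x_C = 120 − 8x_C − 4x_D = 0 ⇒ x_C = 15 − 0.5x_D.
Plugging x_C into D's best response: x_D = 54/7 − (2/7)(15 − 0.5x_D) ⇒ (6/7)x_D = 24/7, so x_D = 4.
Then x_C = 15 − 0.5·4 = 13.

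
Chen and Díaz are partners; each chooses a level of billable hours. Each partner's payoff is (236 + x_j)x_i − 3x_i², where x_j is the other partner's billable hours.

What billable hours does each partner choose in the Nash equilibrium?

47.2

Chen's payoff is (236 + x_D)x_C − 3x_C².
∂π/∂x_C = 236 + x_D − 6x_C = 0, so x_C = 118/3 + (1/6)x_D.
By symmetry x_D = x_C; substituting into the reaction function, (5/6)x_C = 118/3 and x_C = 47.2.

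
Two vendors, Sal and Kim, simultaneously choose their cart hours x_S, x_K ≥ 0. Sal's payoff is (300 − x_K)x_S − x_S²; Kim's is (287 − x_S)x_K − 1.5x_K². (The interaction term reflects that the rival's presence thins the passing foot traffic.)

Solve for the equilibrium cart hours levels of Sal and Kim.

122.6, 54.8

Expanding Sal's payoff: 300x_S − x_Kx_S − x_S².
∂π/∂x_S = 300 − x_K − 2x_S = 0, so x_S = 150 − 0.5x_K.
Likewise for Kim: x_K = 287/3 − (1/3)x_S.
Solving the two reaction functions simultaneously: (1 − (−0.5)(−1/3))x_S = 150 − 0.5·(287/3), so (5/6)x_S = 613/6 and x_S = 122.6.
Then x_K = 287/3 − (1/3)·122.6 = 54.8.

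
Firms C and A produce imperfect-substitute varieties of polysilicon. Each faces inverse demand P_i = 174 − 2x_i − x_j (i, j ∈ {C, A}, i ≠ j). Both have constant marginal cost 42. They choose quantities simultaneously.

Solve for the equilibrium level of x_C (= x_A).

Firm C's profit: π = x_C(174 − 2x_C − x_A) − 42x_C.
∂π/∂x_C = 132 − 4x_C − x_A = 0 ⇒ x_C = 33 − 0.25x_A.
The game is symmetric, so in equilibrium x_A = x_C: the reaction function gives 1.25x_C = 33, hence x_C = 26.4.

26.4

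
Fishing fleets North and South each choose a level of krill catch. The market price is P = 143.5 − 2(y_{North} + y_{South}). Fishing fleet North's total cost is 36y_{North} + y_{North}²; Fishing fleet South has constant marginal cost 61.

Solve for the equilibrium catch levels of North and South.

13.25, 14

Fishing fleet North's profit: π = y_{North}(143.5 − 2(y_{North} + y_{South})) − 36y_{North} − y_{North}².
∂π/∂y_{North} = 107.5 − 6y_{North} − 2y_{South} = 0, so y_{North} = 215/12 − (1/3)y_{South}.
For South: ∂π/∂y_{South} = 82.5 − 4y_{South} − 2y_{North} = 0 ⇒ y_{South} = 20.625 − 0.5y_{North}.
Substituting the second reaction function into the first: y_{North} = 215/12 − (1/3)(20.625 − 0.5y_{North}), which gives (5/6)y_{North} = 265/24 ⇒ y_{North} = 13.25.
Then y_{South} = 20.625 − 0.5·13.25 = 14.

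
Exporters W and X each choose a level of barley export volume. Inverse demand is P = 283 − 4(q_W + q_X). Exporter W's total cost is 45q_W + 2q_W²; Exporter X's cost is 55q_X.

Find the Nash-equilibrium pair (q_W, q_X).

12.4, 22.3

Exporter W's profit: π = q_W(283 − 4(q_W + q_X)) − 45q_W − 2q_W².
∂π/∂q_W = 238 − 12q_W − 4q_X = 0, so q_W = 119/6 − (1/3)q_X.
For X: ∂π/∂q_X = 228 − 8q_X − 4q_W = 0 ⇒ q_X = 28.5 − 0.5q_W.
Plugging q_X into W's best response: q_W = 119/6 − (1/3)(28.5 − 0.5q_W) ⇒ (5/6)q_W = 31/3, so q_W = 12.4.
Then q_X = 28.5 − 0.5·12.4 = 22.3.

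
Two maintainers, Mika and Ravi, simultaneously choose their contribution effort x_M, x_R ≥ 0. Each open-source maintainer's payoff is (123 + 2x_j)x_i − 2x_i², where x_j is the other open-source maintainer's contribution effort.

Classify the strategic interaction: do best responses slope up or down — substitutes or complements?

Mika's payoff is (123 + 2x_R)x_M − 2x_M².
∂π/∂x_M = 123 + 2x_R − 4x_M = 0, so x_M = 30.75 + 0.5x_R.
The best-response slope dx_M/dx_R = 0.5 > 0: the reaction function is upward-sloping, so the choices are strategic complements.

strategic complements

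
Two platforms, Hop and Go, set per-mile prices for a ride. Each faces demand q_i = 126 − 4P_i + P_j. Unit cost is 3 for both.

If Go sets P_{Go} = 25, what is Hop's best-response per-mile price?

20.375

Hop's profit: π = (P_{Hop} − 3)(126 − 4P_{Hop} + P_{Go}).
∂π/∂P_{Hop} = 138 − 8P_{Hop} + P_{Go} = 0 ⇒ P_{Hop} = 17.25 + 0.125P_{Go}.
At P_{Go} = 25: P_{Hop} = 17.25 + 0.125·25 = 20.375.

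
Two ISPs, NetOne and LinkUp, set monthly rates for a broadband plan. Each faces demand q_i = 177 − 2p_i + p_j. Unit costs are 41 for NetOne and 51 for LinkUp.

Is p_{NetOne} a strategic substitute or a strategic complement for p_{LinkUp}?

strategic complements

NetOne's profit: π = (p_{NetOne} − 41)(177 − 2p_{NetOne} + p_{LinkUp}).
∂π/∂p_{NetOne} = 259 − 4p_{NetOne} + p_{LinkUp} = 0 ⇒ p_{NetOne} = 64.75 + 0.25p_{LinkUp}.
The best-response slope dp_{NetOne}/dp_{LinkUp} = 0.25 > 0: the reaction function is upward-sloping, so the choices are strategic complements.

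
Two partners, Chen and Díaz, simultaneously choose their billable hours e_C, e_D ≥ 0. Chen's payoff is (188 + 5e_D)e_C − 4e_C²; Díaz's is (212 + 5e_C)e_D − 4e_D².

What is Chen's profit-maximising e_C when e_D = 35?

45.375

Expanding Chen's payoff: 188e_C + 5e_De_C − 4e_C².
∂π/∂e_C = 188 + 5e_D − 8e_C = 0, so e_C = 23.5 + 0.625e_D.
At e_D = 35: e_C = 23.5 + 0.625·35 = 45.375.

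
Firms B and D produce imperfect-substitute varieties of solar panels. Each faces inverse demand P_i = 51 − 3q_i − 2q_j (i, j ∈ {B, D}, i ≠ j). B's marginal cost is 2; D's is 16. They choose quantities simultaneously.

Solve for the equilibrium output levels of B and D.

7, 3.5

Firm B's profit: π = q_B(51 − 3q_B − 2q_D) − 2q_B.
∂π/∂q_B = 49 − 6q_B − 2q_D = 0 ⇒ q_B = 49/6 − (1/3)q_D.
Similarly q_D = 35/6 − (1/3)q_B.
Substituting the second reaction function into the first: q_B = 49/6 − (1/3)(35/6 − (1/3)q_B), which gives (8/9)q_B = 56/9 ⇒ q_B = 7.
Then q_D = 35/6 − (1/3)·7 = 3.5.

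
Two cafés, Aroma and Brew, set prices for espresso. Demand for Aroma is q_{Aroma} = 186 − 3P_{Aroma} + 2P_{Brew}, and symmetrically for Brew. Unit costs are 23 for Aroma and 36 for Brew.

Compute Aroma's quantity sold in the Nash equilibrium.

129.5625

Aroma's profit: π = (P_{Aroma} − 23)(186 − 3P_{Aroma} + 2P_{Brew}).
∂π/∂P_{Aroma} = 255 − 6P_{Aroma} + 2P_{Brew} = 0 ⇒ P_{Aroma} = 42.5 + (1/3)P_{Brew}.
Similarly P_{Brew} = 49 + (1/3)P_{Aroma}.
Substituting the second reaction function into the first: P_{Aroma} = 42.5 + (1/3)(49 + (1/3)P_{Aroma}), which gives (8/9)P_{Aroma} = 353/6 ⇒ P_{Aroma} = 66.1875.
Then P_{Brew} = 49 + (1/3)·66.1875 = 71.0625.
q_{Aroma} = 186 − 3·66.1875 + 2·71.0625 = 129.5625.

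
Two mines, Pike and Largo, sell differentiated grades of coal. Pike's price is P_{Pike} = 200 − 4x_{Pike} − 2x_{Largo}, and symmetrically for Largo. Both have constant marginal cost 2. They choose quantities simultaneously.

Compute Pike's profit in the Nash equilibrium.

Mine Pike's profit: π = x_{Pike}(200 − 4x_{Pike} − 2x_{Largo}) − 2x_{Pike}.
∂π/∂x_{Pike} = 198 − 8x_{Pike} − 2x_{Largo} = 0 ⇒ x_{Pike} = 24.75 − 0.25x_{Largo}.
The game is symmetric, so in equilibrium x_{Largo} = x_{Pike}: the reaction function gives 1.25x_{Pike} = 24.75, hence x_{Pike} = 19.8.
P_{Pike} = 200 − 4·19.8 − 2·19.8 = 81.2.
Profit = (81.2 − 2)·19.8 = 1568.16.

1568.16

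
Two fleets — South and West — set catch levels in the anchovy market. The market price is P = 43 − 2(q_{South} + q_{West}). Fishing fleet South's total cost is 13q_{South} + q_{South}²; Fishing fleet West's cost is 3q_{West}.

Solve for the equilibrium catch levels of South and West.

2, 9

Fishing fleet South's profit: π = q_{South}(43 − 2(q_{South} + q_{West})) − 13q_{South} − q_{South}².
∂π/∂q_{South} = 30 − 6q_{South} − 2q_{West} = 0, so q_{South} = 5 − (1/3)q_{West}.
For West: ∂π/∂q_{West} = 40 − 4q_{West} − 2q_{South} = 0 ⇒ q_{West} = 10 − 0.5q_{South}.
Substituting the second reaction function into the first: q_{South} = 5 − (1/3)(10 − 0.5q_{South}), which gives (5/6)q_{South} = 5/3 ⇒ q_{South} = 2.
Then q_{West} = 10 − 0.5·2 = 9.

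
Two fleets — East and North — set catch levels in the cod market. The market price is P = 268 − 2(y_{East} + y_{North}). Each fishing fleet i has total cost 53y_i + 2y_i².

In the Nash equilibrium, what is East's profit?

1849

Fishing fleet East's profit: π = y_{East}(268 − 2(y_{East} + y_{North})) − 53y_{East} − 2y_{East}².
∂π/∂y_{East} = 215 − 8y_{East} − 2y_{North} = 0, so y_{East} = 26.875 − 0.25y_{North}.
Setting y_{East} = y_{North} in the reaction function: y_{East} = 26.875 − 0.25y_{East}, so y_{East} = 26.875 / 1.25 = 21.5.
Price P = 268 − 2·43 = 182.
East's profit: (182 − 53)·21.5 − 2(21.5)² = 1849.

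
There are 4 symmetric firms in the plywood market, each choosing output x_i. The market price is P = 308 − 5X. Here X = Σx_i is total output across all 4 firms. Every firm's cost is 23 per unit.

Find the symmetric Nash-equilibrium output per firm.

A representative firm's profit is π_i = x_i(308 − 5X) − 23x_i, with X = x_i + Σ_{j≠i} x_j.
First-order condition: 285 − 10x_i − 5Σ_{j≠i} x_j = 0.
In a symmetric equilibrium every firm chooses the same x, so Σ_{j≠i} x_j = 3x. The condition becomes 285 − 25x = 0, giving x = 285/25 = 11.4.

11.4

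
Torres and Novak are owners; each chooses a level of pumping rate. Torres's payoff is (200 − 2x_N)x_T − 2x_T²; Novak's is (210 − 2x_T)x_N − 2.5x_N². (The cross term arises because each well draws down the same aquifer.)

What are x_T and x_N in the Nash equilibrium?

36.25, 27.5

Expanding Torres's payoff: 200x_T − 2x_Nx_T − 2x_T².
∂π/∂x_T = 200 − 2x_N − 4x_T = 0, so x_T = 50 − 0.5x_N.
Likewise for Novak: x_N = 42 − 0.4x_T.
Substituting the second reaction function into the first: x_T = 50 − 0.5(42 − 0.4x_T), which gives 0.8x_T = 29 ⇒ x_T = 36.25.
Then x_N = 42 − 0.4·36.25 = 27.5.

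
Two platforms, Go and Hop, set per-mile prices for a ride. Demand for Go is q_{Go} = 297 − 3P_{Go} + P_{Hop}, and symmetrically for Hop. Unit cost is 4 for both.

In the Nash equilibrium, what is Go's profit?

Go's profit: π = (P_{Go} − 4)(297 − 3P_{Go} + P_{Hop}).
∂π/∂P_{Go} = 309 − 6P_{Go} + P_{Hop} = 0 ⇒ P_{Go} = 51.5 + (1/6)P_{Hop}.
The game is symmetric, so in equilibrium P_{Hop} = P_{Go}: the reaction function gives (5/6)P_{Go} = 51.5, hence P_{Go} = 61.8.
q_{Go} = 297 − 3·61.8 + 61.8 = 173.4.
Profit = (61.8 − 4)·173.4 = 10022.52.

10022.52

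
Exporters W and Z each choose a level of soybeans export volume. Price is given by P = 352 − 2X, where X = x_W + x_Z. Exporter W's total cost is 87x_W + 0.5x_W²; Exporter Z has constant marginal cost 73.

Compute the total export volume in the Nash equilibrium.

85.4375

Exporter W's profit: π = x_W(352 − 2(x_W + x_Z)) − 87x_W − 0.5x_W².
∂π/∂x_W = 265 − 5x_W − 2x_Z = 0, so x_W = 53 − 0.4x_Z.
For Z: ∂π/∂x_Z = 279 − 4x_Z − 2x_W = 0 ⇒ x_Z = 69.75 − 0.5x_W.
Substituting the second reaction function into the first: x_W = 53 − 0.4(69.75 − 0.5x_W), which gives 0.8x_W = 25.1 ⇒ x_W = 31.375.
Then x_Z = 69.75 − 0.5·31.375 = 54.0625.
Total export volume: 31.375 + 54.0625 = 85.4375.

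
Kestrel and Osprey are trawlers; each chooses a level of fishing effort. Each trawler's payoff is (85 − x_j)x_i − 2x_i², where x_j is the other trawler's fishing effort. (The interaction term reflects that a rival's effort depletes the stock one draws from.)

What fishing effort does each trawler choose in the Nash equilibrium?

17

Kestrel's payoff is (85 − x_O)x_K − 2x_K².
∂π/∂x_K = 85 − x_O − 4x_K = 0, so x_K = 21.25 − 0.25x_O.
Setting x_K = x_O in the reaction function: x_K = 21.25 − 0.25x_K, so x_K = 21.25 / 1.25 = 17.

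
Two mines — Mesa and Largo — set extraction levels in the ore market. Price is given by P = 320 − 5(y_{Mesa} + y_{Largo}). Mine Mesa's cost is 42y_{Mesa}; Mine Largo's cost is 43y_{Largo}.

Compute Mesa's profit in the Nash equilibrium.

Mine Mesa's profit: π = y_{Mesa}(320 − 5(y_{Mesa} + y_{Largo})) − 42y_{Mesa}.
∂π/∂y_{Mesa} = 278 − 10y_{Mesa} − 5y_{Largo} = 0, so y_{Mesa} = 27.8 − 0.5y_{Largo}.
By the same steps for Largo: y_{Largo} = 27.7 − 0.5y_{Mesa}.
Substituting the second reaction function into the first: y_{Mesa} = 27.8 − 0.5(27.7 − 0.5y_{Mesa}), which gives 0.75y_{Mesa} = 13.95 ⇒ y_{Mesa} = 18.6.
Then y_{Largo} = 27.7 − 0.5·18.6 = 18.4.
Price P = 320 − 5·37 = 135.
Mesa's profit: (135 − 42)·18.6 = 1729.8.

1729.8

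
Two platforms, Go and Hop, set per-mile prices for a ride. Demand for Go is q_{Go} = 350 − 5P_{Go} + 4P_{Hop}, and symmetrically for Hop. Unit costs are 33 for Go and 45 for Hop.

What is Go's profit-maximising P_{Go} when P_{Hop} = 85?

Go's profit: π = (P_{Go} − 33)(350 − 5P_{Go} + 4P_{Hop}).
∂π/∂P_{Go} = 515 − 10P_{Go} + 4P_{Hop} = 0 ⇒ P_{Go} = 51.5 + 0.4P_{Hop}.
At P_{Hop} = 85: P_{Go} = 51.5 + 0.4·85 = 85.5.

85.5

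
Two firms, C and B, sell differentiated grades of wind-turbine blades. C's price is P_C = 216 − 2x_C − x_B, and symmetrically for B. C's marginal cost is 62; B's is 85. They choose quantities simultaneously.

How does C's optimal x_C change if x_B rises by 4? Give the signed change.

-1

Firm C's profit: π = x_C(216 − 2x_C − x_B) − 62x_C.
∂π/∂x_C = 154 − 4x_C − x_B = 0 ⇒ x_C = 38.5 − 0.25x_B.
The reaction-function slope is −0.25, so a 4-unit rise in x_B moves x_C by −0.25 × 4 = −1. C's best response falls — the actions are strategic substitutes.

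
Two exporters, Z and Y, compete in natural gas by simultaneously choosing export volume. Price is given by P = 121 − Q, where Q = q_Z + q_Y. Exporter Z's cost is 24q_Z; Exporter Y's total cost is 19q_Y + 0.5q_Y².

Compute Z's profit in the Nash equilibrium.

Exporter Z's profit: π = q_Z(121 − (q_Z + q_Y)) − 24q_Z.
∂π/∂q_Z = 97 − 2q_Z − q_Y = 0, so q_Z = 48.5 − 0.5q_Y.
For Y: ∂π/∂q_Y = 102 − 3q_Y − q_Z = 0 ⇒ q_Y = 34 − (1/3)q_Z.
Plugging q_Y into Z's best response: q_Z = 48.5 − 0.5(34 − (1/3)q_Z) ⇒ (5/6)q_Z = 31.5, so q_Z = 37.8.
Then q_Y = 34 − (1/3)·37.8 = 21.4.
Price P = 121 − 59.2 = 61.8.
Z's profit: (61.8 − 24)·37.8 = 1428.84.

1428.84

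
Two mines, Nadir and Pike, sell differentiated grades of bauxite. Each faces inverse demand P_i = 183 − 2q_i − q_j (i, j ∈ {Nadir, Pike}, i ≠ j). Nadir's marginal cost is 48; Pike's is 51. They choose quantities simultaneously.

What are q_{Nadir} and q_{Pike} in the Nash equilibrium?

27.2, 26.2

Mine Nadir's profit: π = q_{Nadir}(183 − 2q_{Nadir} − q_{Pike}) − 48q_{Nadir}.
∂π/∂q_{Nadir} = 135 − 4q_{Nadir} − q_{Pike} = 0 ⇒ q_{Nadir} = 33.75 − 0.25q_{Pike}.
Similarly q_{Pike} = 33 − 0.25q_{Nadir}.
Solving the two reaction functions simultaneously: (1 − (−0.25)(−0.25))q_{Nadir} = 33.75 − 0.25·33, so 0.9375q_{Nadir} = 25.5 and q_{Nadir} = 27.2.
Then q_{Pike} = 33 − 0.25·27.2 = 26.2.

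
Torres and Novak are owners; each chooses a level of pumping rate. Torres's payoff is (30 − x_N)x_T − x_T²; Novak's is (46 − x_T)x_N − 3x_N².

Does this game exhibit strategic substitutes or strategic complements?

strategic substitutes

Expanding Torres's payoff: 30x_T − x_Nx_T − x_T².
∂π/∂x_T = 30 − x_N − 2x_T = 0, so x_T = 15 − 0.5x_N.
The best-response slope dx_T/dx_N = −0.5 < 0: the reaction function is downward-sloping, so the choices are strategic substitutes.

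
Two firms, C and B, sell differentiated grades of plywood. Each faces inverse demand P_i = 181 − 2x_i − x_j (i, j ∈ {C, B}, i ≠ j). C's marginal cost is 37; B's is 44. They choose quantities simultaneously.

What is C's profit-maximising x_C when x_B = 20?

Firm C's profit: π = x_C(181 − 2x_C − x_B) − 37x_C.
∂π/∂x_C = 144 − 4x_C − x_B = 0 ⇒ x_C = 36 − 0.25x_B.
At x_B = 20: x_C = 36 − 0.25·20 = 31.

31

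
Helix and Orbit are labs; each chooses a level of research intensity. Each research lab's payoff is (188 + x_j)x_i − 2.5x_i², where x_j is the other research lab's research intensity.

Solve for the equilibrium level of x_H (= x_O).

Helix's payoff is (188 + x_O)x_H − 2.5x_H².
∂π/∂x_H = 188 + x_O − 5x_H = 0, so x_H = 37.6 + 0.2x_O.
The game is symmetric, so in equilibrium x_O = x_H: the reaction function gives 0.8x_H = 37.6, hence x_H = 47.

47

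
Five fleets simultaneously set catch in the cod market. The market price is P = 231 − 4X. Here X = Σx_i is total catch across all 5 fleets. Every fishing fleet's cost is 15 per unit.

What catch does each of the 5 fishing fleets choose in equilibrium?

A representative fishing fleet's profit is π_i = x_i(231 − 4X) − 15x_i, with X = x_i + Σ_{j≠i} x_j.
First-order condition: 216 − 8x_i − 4Σ_{j≠i} x_j = 0.
With identical fishing fleets, set every x_j = x: then 216 − 8x − 16x = 0, i.e. x = 216/24 = 9.

9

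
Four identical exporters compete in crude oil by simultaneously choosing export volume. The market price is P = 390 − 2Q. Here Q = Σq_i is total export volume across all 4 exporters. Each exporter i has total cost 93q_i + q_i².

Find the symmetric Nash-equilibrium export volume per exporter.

24.75

A representative exporter's profit is π_i = q_i(390 − 2Q) − 93q_i − q_i², with Q = q_i + Σ_{j≠i} q_j.
First-order condition: 297 − 6q_i − 2Σ_{j≠i} q_j = 0.
Imposing symmetry (q_j = q for all j) turns Σ_{j≠i} q_j into 3q, so 297 = 12q and q = 24.75.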